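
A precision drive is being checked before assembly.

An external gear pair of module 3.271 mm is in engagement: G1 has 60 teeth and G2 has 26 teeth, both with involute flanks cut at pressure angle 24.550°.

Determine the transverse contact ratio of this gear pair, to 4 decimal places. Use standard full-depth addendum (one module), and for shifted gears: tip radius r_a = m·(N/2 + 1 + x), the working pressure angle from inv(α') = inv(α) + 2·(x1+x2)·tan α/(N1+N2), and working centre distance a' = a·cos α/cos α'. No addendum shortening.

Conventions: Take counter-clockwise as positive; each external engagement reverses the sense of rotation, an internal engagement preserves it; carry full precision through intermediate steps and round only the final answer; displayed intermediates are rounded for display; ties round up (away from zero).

topology: single-mesh involute geometry — m = 3.271, 60T/26T pair
base radii: r_b1 = 89.258953, r_b2 = 38.678880
tip radii: r_a1 = 101.401000, r_a2 = 45.794000
no profile shift: α' = α, a' = a
action lengths: √(r_a1²−r_b1²) = 48.114468, √(r_a2²−r_b2²) = 24.516009
base pitch p_b = π·m·cos α = 9.347176
CR = (48.114468 + 24.516009 − 140.653000·sin 24.55000°)/9.347176 = 1.518208
contact ratio ≈ 1.5182

1.5182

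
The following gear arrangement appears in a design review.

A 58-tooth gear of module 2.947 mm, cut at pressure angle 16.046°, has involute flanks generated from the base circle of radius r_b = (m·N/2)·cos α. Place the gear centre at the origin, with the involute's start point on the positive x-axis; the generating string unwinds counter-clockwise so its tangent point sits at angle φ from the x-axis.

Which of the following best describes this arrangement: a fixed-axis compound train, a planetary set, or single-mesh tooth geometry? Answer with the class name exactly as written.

single-mesh tooth geometry

single-mesh involute tooth geometry (58T wheel at module 2.947)
classification: single-mesh tooth geometry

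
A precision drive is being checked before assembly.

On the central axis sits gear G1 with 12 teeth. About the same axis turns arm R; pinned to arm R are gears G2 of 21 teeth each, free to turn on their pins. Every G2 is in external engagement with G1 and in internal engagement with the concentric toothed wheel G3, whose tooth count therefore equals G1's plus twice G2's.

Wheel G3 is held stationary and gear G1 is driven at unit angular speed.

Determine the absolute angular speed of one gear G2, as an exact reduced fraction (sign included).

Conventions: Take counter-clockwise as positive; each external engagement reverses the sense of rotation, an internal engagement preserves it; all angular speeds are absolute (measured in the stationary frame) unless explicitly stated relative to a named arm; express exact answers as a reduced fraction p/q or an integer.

-2/7

class = planetary set [G3 = 12+2·21 = 54; Willis about the carrier]
ring teeth: 12 + 2·21 = 54
12(ω_sun−ω_arm) = −54(ω_ring−ω_arm),  ω_ring = 0, ω_sun = 1
12(1−ω_arm) = −54(0−ω_arm)  ⇒  66·ω_arm = 12  ⇒  ω_arm = 2/11
sun–planet mesh: 12·(1−2/11) = −21·(ω_p−ω_arm)  ⇒  ω_p−ω_arm = -36/77
ω_p = 2/11 − 36/77 = -2/7
exact speed ratio = -2/7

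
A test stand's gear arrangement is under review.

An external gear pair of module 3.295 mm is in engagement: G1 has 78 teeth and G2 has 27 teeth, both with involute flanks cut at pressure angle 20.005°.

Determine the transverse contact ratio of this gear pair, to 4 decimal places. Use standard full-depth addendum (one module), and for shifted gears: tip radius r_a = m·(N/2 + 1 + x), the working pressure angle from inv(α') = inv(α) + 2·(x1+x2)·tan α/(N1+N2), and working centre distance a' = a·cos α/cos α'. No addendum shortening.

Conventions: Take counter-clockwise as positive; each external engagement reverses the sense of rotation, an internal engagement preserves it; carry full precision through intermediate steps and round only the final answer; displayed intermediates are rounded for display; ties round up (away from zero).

class = single-mesh tooth geometry [involute pair 78T × 27T, m = 3.295]
base radii: r_b1 = 120.751364, r_b2 = 41.798549
tip radii: r_a1 = 131.800000, r_a2 = 47.777500
no profile shift: α' = α, a' = a
action lengths: √(r_a1²−r_b1²) = 52.823745, √(r_a2²−r_b2²) = 23.142402
base pitch p_b = π·m·cos α = 9.726964
CR = (52.823745 + 23.142402 − 172.987500·sin 20.00500°)/9.726964 = 1.725796
contact ratio ≈ 1.7258

1.7258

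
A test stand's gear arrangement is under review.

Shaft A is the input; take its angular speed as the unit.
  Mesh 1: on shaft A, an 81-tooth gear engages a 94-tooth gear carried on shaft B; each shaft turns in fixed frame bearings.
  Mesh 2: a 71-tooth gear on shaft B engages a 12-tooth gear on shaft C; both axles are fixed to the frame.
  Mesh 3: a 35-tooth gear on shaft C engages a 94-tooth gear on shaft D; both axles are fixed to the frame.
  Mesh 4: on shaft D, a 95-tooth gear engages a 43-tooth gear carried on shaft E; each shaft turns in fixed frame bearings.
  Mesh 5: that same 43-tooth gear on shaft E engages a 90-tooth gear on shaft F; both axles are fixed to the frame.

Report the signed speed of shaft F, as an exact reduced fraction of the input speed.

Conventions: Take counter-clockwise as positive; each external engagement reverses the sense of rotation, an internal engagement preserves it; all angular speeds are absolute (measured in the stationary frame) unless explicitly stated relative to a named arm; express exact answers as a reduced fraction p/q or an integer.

5-mesh fixed-axis compound train (all bearings frame-fixed)
mesh 1 [81T→94T]: |ω|/ω_in = 1×81/94 = 81/94, sense flips to −
mesh 2 [71T→12T]: |ω|/ω_in = (81/94)×71/12 = 1917/376, sense flips to +
mesh 3 [35T→94T]: |ω|/ω_in = (1917/376)×35/94 = 67095/35344, sense flips to −
mesh 4 [95T→43T]: |ω|/ω_in = (67095/35344)×95/43 = 6374025/1519792, sense flips to +
mesh 5 [43T→90T]: |ω|/ω_in = (6374025/1519792)×43/90 = 141645/70688, sense flips to −
signed output speed (× input speed) = -141645/70688

-141645/70688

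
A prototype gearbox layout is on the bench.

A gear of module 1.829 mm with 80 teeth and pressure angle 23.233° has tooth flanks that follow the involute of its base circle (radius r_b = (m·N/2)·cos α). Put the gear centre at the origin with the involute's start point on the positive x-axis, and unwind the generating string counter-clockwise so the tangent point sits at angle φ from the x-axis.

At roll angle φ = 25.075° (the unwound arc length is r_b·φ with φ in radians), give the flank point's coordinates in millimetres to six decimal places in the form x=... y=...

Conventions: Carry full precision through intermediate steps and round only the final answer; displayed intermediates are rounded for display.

topology: single-mesh involute geometry — m = 1.829, N = 80
pitch radius r_p = m·N/2 = 1.829·80/2 = 73.160000
base radius r_b = r_p·cos α = 73.160000·cos 23.233° = 67.227331
roll angle φ = 25.075° = 0.43764131 rad
x = r_b·(cos φ + φ·sin φ) = 73.360349
y = r_b·(sin φ − φ·cos φ) = 1.842632

x=73.360349 y=1.842632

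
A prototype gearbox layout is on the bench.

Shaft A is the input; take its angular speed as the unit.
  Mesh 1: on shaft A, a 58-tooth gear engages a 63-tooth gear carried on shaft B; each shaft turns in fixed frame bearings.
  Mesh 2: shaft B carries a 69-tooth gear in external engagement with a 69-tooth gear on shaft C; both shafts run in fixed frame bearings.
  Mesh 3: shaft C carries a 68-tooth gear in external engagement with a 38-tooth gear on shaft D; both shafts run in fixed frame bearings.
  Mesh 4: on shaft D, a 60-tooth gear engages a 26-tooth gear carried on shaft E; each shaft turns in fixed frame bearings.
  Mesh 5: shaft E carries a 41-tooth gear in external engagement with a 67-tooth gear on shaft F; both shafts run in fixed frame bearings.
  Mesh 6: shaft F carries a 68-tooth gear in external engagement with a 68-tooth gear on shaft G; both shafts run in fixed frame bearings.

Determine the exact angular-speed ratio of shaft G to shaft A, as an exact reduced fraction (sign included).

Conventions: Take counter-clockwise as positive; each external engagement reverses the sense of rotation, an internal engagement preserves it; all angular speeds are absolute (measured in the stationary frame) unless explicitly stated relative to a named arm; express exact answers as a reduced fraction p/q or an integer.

808520/347529

class = fixed-axis compound train [6 meshes; 6 ratios multiply, 6 sense flips]
mesh 1 [58T→63T]: running ratio 58/63, sense −
mesh 2 [69T→69T]: running ratio 58/63, sense +
mesh 3 [68T→38T]: running ratio 1972/1197, sense −
mesh 4 [60T→26T]: running ratio 19720/5187, sense +
mesh 5 [41T→67T]: running ratio 808520/347529, sense −
mesh 6 [68T→68T]: running ratio 808520/347529, sense +
ω_out/ω_in = 808520/347529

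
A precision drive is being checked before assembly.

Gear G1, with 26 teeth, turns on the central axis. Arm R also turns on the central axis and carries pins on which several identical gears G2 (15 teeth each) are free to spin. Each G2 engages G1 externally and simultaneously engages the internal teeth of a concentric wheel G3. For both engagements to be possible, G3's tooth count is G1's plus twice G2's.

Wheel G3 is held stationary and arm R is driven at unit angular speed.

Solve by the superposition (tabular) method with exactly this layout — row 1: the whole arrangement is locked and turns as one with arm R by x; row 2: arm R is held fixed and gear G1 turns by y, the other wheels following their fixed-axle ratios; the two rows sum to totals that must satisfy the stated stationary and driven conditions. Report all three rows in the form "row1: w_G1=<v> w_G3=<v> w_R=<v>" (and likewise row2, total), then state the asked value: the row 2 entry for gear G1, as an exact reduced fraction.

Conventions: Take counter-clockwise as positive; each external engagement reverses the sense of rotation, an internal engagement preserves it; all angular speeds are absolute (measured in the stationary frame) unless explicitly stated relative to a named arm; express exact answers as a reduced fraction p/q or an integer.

row1: w_G1=1 w_G3=1 w_R=1
row2: w_G1=28/13 w_G3=-1 w_R=0
total: w_G1=41/13 w_G3=0 w_R=1
asked value: 28/13

class = planetary set [G3 = 26+2·15 = 56; Willis about the carrier]
row 1: whole set turns with the arm by x
row 2: sun turns y, ring = −(26/56)·y, arm 0
boundary: total ω_ring = x − (26/56)·y = 0 and total ω_arm = x = 1  ⇒  y = 28/13, x = 1
row 2 ring = −(26/56)·28/13 = -1
totals (row 1 + row 2): sun 1 + 28/13 = 41/13, ring 1 + (-1) = 0, arm 1 + 0 = 1
asked cell (row2, sun) = 28/13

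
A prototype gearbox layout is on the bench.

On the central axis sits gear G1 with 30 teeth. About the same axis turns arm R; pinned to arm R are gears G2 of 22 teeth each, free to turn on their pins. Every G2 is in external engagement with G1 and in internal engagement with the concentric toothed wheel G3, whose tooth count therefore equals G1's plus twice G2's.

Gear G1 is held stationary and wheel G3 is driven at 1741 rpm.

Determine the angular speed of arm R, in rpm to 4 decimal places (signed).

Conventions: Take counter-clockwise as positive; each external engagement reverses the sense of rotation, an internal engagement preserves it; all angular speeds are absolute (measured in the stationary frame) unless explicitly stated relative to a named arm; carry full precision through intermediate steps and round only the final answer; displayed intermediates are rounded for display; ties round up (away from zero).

+1238.7885 rpm

planetary set (30T centre, 22T on arm, 74T internal) — Willis relation
normalise by the input: solve with ω_ring = 1, then scale by 1741 rpm
ring teeth: 30 + 2·22 = 74
30(ω_sun−ω_arm) = −74(ω_ring−ω_arm),  ω_sun = 0, ω_ring = 1
30(0−ω_arm) = −74(1−ω_arm)  ⇒  104·ω_arm = 74  ⇒  ω_arm = 37/52
scale: ω_arm = 37/52 × 1741 rpm = +1238.7885 rpm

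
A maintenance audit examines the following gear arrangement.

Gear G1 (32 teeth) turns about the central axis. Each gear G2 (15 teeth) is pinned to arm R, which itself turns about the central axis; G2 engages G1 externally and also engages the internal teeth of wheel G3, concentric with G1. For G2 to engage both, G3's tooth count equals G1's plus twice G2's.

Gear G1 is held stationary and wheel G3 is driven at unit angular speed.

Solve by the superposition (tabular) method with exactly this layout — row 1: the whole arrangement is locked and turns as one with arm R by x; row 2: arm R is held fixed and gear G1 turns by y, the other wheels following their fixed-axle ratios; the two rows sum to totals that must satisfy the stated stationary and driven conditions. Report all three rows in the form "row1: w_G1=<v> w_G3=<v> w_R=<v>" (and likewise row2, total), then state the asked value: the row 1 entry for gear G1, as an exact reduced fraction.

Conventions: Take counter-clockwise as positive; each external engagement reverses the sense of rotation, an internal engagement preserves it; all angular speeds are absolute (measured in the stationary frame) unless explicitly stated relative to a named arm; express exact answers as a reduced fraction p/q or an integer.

recognized (axles ride arm R): planetary set, 32/15/62 teeth
row 1 (train locked, turned with arm): all members turn x
superposition row 2 [arm held]: sun y, ring −(32/62)·y, arm 0
boundary: total ω_sun = x + y = 0 and total ω_ring = x − (32/62)·y = 1  ⇒  y = -31/47, x = 31/47
row 2 ring = −(32/62)·(-31/47) = 16/47
totals (row 1 + row 2): sun 31/47 + (-31/47) = 0, ring 31/47 + 16/47 = 1, arm 31/47 + 0 = 31/47
asked cell (row1, sun) = 31/47

row1: w_G1=31/47 w_G3=31/47 w_R=31/47
row2: w_G1=-31/47 w_G3=16/47 w_R=0
total: w_G1=0 w_G3=1 w_R=31/47
asked value: 31/47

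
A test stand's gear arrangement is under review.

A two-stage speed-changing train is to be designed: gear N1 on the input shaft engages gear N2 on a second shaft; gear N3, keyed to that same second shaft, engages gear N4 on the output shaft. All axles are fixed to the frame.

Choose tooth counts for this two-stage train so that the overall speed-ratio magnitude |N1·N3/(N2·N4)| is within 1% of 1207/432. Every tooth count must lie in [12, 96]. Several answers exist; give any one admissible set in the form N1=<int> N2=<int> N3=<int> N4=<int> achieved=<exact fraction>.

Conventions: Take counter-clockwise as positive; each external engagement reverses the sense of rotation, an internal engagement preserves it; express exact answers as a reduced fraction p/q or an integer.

N1=17 N2=12 N3=71 N4=36 achieved=1207/432

class = fixed-axis compound train [2-stage, 1207/432 wanted]
target = 1207/432 in lowest terms: an exact hit needs N1·N3 = k·1207 and N2·N4 = k·432 for one integer k, every count in [12, 96]; additionally prefer no 1:1 stage (N1 ≠ N2, N3 ≠ N4)
k = 1: N1·N3 = 1207 = 17·71, N2·N4 = 432 = 12·36
achieved = 17·71/(12·36) = 1207/432; |achieved − target| = 0 ≤ 1207/43200 ✓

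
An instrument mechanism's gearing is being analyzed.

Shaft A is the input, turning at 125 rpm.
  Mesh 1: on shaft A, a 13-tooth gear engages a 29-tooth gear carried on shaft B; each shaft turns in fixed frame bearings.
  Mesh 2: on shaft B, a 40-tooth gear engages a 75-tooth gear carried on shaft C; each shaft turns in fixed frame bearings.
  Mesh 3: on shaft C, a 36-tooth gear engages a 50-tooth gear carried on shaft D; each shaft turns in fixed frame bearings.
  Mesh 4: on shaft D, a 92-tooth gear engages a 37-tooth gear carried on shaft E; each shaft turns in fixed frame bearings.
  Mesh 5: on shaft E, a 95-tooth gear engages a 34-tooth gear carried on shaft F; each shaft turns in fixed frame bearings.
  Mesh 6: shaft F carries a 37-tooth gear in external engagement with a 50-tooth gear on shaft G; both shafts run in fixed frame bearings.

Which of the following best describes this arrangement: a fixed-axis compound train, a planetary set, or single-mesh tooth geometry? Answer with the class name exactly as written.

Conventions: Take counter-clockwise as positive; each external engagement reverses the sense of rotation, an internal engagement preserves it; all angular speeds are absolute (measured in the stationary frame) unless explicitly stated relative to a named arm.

fixed-axis compound train

topology: fixed-axis compound train — 6 meshes, A→G
classification: fixed-axis compound train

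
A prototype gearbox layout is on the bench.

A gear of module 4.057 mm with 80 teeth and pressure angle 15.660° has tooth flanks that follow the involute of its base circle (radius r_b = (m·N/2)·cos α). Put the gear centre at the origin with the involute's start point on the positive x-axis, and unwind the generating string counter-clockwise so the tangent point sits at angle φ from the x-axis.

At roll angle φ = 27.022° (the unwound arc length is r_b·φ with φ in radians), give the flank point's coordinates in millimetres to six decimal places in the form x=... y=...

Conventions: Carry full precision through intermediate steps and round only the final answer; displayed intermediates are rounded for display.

topology: single-mesh involute geometry — m = 4.057, N = 80
pitch radius r_p = m·N/2 = 4.057·80/2 = 162.280000
base radius r_b = r_p·cos α = 162.280000·cos 15.660° = 156.256236
roll angle φ = 27.022° = 0.47162287 rad
x = r_b·(cos φ + φ·sin φ) = 172.679669
y = r_b·(sin φ − φ·cos φ) = 5.343304

x=172.679669 y=5.343304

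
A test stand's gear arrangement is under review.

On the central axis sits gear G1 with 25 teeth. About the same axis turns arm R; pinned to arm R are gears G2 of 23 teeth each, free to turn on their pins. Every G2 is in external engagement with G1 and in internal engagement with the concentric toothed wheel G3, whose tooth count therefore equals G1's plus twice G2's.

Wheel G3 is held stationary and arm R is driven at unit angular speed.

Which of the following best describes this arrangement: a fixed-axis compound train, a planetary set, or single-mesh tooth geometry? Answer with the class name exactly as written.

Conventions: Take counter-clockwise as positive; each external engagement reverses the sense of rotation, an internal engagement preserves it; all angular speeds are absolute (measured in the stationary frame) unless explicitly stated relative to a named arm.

planetary set (25T centre, 23T on arm, 71T internal) — Willis relation
classification: planetary set

planetary set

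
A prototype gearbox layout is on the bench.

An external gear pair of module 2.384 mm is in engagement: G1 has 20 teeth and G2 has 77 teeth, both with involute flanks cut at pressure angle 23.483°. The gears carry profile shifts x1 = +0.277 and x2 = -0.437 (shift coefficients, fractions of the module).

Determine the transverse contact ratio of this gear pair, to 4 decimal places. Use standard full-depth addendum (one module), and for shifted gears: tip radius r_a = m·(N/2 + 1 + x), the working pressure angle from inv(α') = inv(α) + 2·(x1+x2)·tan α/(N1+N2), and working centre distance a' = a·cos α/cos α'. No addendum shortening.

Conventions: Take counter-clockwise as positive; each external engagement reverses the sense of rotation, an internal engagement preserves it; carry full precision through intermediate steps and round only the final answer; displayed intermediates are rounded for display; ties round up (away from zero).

1.5089

topology: single-mesh involute geometry — m = 2.384, 20T/77T pair
base radii: r_b1 = 21.865532, r_b2 = 84.182297
tip radii: r_a1 = 26.884368, r_a2 = 93.126192
inv(α') = inv(23.483°) + 2·(+0.277-0.437)·tan α/(20+77) = 0.02317068  ⇒  α' = 23.03859°
a' = a·cos α / cos α' = 115.6240·cos 23.483°/cos 23.03859° = 115.239135
action lengths: √(r_a1²−r_b1²) = 15.641859, √(r_a2²−r_b2²) = 39.822462
base pitch p_b = π·m·cos α = 6.869259
CR = (15.641859 + 39.822462 − 115.239135·sin 23.03859°)/6.869259 = 1.508949
contact ratio ≈ 1.5089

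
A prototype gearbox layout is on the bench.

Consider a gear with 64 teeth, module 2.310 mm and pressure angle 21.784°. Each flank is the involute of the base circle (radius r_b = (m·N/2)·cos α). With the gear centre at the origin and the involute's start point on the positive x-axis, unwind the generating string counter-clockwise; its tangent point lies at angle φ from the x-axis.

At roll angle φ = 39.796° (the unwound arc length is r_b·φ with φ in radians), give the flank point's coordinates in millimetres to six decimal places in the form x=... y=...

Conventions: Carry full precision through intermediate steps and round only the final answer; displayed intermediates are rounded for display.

x=83.254577 y=7.303259

single-mesh involute tooth geometry (64T wheel at module 2.310)
pitch radius r_p = m·N/2 = 2.310·64/2 = 73.920000
base radius r_b = r_p·cos α = 73.920000·cos 21.784° = 68.641336
roll angle φ = 39.796° = 0.69457123 rad
x = r_b·(cos φ + φ·sin φ) = 83.254577
y = r_b·(sin φ − φ·cos φ) = 7.303259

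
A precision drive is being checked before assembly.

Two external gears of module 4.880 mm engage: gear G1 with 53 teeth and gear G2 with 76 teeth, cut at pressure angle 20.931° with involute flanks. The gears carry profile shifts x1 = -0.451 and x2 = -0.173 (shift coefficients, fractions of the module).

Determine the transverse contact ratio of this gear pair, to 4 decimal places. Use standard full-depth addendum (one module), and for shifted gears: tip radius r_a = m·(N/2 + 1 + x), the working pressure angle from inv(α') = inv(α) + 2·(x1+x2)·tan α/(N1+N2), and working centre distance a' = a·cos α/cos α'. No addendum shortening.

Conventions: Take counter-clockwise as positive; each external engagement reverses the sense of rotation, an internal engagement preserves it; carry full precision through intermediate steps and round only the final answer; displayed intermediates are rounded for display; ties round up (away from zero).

1.8704

class = single-mesh tooth geometry [involute pair 53T × 76T, m = 4.880]
base radii: r_b1 = 120.786344, r_b2 = 173.203060
tip radii: r_a1 = 131.999120, r_a2 = 189.475760
inv(α') = inv(20.931°) + 2·(-0.451-0.173)·tan α/(53+76) = 0.01346778  ⇒  α' = 19.35649°
a' = a·cos α / cos α' = 314.7600·cos 20.931°/cos 19.35649° = 311.602881
action lengths: √(r_a1²−r_b1²) = 53.239334, √(r_a2²−r_b2²) = 76.822937
base pitch p_b = π·m·cos α = 14.319302
CR = (53.239334 + 76.822937 − 311.602881·sin 19.35649°)/14.319302 = 1.870420
contact ratio ≈ 1.8704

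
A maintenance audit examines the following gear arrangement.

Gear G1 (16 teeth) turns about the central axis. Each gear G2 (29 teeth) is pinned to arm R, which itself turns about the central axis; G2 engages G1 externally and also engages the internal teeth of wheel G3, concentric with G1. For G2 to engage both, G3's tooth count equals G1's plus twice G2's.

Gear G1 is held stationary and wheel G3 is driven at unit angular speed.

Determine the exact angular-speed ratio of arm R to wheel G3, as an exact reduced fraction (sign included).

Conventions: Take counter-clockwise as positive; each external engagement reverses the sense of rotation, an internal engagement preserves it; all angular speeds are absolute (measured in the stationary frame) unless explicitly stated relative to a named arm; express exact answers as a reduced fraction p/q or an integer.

37/45

planetary set (16T centre, 29T on arm, 74T internal) — Willis relation
ring teeth: 16 + 2·29 = 74
16(ω_sun−ω_arm) = −74(ω_ring−ω_arm),  ω_sun = 0, ω_ring = 1
16(0−ω_arm) = −74(1−ω_arm)  ⇒  90·ω_arm = 74  ⇒  ω_arm = 37/45
ω_out/ω_in = 37/45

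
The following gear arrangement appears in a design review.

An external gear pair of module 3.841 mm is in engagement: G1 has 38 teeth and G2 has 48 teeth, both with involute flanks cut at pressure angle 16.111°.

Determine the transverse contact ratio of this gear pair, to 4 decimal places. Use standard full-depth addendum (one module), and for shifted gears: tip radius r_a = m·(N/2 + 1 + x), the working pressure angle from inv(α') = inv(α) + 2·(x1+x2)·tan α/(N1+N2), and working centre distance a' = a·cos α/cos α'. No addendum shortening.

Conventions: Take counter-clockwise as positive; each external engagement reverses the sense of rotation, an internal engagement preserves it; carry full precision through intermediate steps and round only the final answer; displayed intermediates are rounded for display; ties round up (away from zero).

class = single-mesh tooth geometry [involute pair 38T × 48T, m = 3.841]
base radii: r_b1 = 70.112815, r_b2 = 88.563556
tip radii: r_a1 = 76.820000, r_a2 = 96.025000
no profile shift: α' = α, a' = a
action lengths: √(r_a1²−r_b1²) = 31.392763, √(r_a2²−r_b2²) = 37.111955
base pitch p_b = π·m·cos α = 11.592942
CR = (31.392763 + 37.111955 − 165.163000·sin 16.11100°)/11.592942 = 1.955684
contact ratio ≈ 1.9557

1.9557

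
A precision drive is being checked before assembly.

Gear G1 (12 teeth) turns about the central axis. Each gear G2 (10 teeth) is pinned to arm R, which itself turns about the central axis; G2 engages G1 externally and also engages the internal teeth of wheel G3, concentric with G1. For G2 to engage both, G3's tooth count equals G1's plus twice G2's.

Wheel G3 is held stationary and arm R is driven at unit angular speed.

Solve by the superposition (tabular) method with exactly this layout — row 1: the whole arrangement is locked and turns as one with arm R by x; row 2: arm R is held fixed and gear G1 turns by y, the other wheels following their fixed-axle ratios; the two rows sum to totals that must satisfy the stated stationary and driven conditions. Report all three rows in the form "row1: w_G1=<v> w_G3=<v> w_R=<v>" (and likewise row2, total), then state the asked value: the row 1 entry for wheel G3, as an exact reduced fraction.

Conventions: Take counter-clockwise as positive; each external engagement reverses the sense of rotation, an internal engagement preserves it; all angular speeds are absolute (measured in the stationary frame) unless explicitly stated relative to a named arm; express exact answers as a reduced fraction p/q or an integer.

row1: w_G1=1 w_G3=1 w_R=1
row2: w_G1=8/3 w_G3=-1 w_R=0
total: w_G1=11/3 w_G3=0 w_R=1
asked value: 1

planetary set (12T centre, 10T on arm, 32T internal) — Willis relation
row 1: whole set turns with the arm by x
superposition row 2 [arm held]: sun y, ring −(12/32)·y, arm 0
boundary: total ω_ring = x − (12/32)·y = 0 and total ω_arm = x = 1  ⇒  y = 8/3, x = 1
row 2 ring = −(12/32)·8/3 = -1
totals (row 1 + row 2): sun 1 + 8/3 = 11/3, ring 1 + (-1) = 0, arm 1 + 0 = 1
asked cell (row1, ring) = 1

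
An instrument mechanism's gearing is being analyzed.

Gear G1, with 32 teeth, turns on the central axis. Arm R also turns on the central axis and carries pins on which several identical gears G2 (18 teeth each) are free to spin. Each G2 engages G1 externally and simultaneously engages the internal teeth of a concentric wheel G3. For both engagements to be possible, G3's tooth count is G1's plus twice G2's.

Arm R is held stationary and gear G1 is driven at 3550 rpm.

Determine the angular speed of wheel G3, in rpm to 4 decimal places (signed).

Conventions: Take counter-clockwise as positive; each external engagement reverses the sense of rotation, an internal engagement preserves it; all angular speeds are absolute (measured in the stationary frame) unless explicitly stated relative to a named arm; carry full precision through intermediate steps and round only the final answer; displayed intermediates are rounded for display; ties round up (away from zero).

-1670.5882 rpm

class = planetary set [G3 = 32+2·18 = 68; Willis about the carrier]
normalise by the input: solve with ω_sun = 1, then scale by 3550 rpm
ring teeth: 32 + 2·18 = 68
32(ω_sun−ω_arm) = −68(ω_ring−ω_arm),  ω_arm = 0, ω_sun = 1
ω_ring = 0 − (32/68)(1−0) = -8/17
scale: ω_ring = -8/17 × 3550 rpm = -1670.5882 rpm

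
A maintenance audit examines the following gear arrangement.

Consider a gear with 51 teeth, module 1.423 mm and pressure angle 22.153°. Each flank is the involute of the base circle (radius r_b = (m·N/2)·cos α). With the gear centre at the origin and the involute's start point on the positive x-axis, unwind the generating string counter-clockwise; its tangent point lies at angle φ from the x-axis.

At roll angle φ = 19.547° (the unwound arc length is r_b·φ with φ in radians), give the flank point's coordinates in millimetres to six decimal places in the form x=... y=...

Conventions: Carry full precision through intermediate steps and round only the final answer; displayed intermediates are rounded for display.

class = single-mesh tooth geometry [base-circle involute, m = 1.423, 51T]
pitch radius r_p = m·N/2 = 1.423·51/2 = 36.286500
base radius r_b = r_p·cos α = 36.286500·cos 22.153° = 33.607838
roll angle φ = 19.547° = 0.34115951 rad
x = r_b·(cos φ + φ·sin φ) = 35.507101
y = r_b·(sin φ − φ·cos φ) = 0.439672

x=35.507101 y=0.439672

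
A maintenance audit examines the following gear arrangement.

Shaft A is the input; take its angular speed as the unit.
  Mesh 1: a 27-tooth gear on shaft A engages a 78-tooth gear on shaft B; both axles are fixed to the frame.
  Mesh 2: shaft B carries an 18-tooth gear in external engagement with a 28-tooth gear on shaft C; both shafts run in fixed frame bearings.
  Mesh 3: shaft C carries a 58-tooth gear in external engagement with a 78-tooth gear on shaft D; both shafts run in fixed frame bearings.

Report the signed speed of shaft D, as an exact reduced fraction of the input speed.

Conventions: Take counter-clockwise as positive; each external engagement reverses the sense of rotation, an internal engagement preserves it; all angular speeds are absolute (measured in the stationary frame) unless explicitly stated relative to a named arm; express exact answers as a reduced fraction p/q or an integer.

3-mesh fixed-axis compound train (all bearings frame-fixed)
mesh 1 [27T→78T]: |ω|/ω_in = 1×27/78 = 9/26, sense flips to −
mesh 2 [18T→28T]: |ω|/ω_in = (9/26)×18/28 = 81/364, sense flips to +
mesh 3 [58T→78T]: |ω|/ω_in = (81/364)×58/78 = 783/4732, sense flips to −
signed output speed (× input speed) = -783/4732

-783/4732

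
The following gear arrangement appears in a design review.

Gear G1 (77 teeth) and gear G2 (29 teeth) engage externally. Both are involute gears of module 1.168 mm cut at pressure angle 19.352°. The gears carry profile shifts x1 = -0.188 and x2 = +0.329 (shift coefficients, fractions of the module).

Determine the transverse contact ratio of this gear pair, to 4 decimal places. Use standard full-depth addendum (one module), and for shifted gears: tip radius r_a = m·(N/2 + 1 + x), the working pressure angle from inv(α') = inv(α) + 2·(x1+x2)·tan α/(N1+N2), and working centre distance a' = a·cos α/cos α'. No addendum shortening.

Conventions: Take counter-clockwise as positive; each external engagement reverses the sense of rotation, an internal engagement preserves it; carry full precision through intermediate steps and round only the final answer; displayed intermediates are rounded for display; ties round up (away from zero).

1.6916

class = single-mesh tooth geometry [involute pair 77T × 29T, m = 1.168]
base radii: r_b1 = 42.427335, r_b2 = 15.979126
tip radii: r_a1 = 45.916416, r_a2 = 18.488272
inv(α') = inv(19.352°) + 2·(-0.188+0.329)·tan α/(77+29) = 0.01439246  ⇒  α' = 19.77588°
a' = a·cos α / cos α' = 61.9040·cos 19.352°/cos 19.77588° = 62.066966
action lengths: √(r_a1²−r_b1²) = 17.556723, √(r_a2²−r_b2²) = 9.299663
base pitch p_b = π·m·cos α = 3.462062
CR = (17.556723 + 9.299663 − 62.066966·sin 19.77588°)/3.462062 = 1.691633
contact ratio ≈ 1.6916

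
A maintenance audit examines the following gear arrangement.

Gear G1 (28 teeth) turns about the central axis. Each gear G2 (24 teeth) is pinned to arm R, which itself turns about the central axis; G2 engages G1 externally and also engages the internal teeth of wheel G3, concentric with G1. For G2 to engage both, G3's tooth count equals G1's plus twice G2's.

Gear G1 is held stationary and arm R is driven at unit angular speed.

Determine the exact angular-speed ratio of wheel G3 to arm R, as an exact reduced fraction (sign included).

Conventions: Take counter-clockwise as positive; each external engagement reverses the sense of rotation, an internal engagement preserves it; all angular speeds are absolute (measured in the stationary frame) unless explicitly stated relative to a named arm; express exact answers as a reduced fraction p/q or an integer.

topology: planetary set — G1 28T / G2 24T / G3 76T, arm = carrier (Willis)
ring teeth: 28 + 2·24 = 76
28(ω_sun−ω_arm) = −76(ω_ring−ω_arm),  ω_sun = 0, ω_arm = 1
ω_ring = 1 − (28/76)(0−1) = 26/19
ω_out/ω_in = 26/19

26/19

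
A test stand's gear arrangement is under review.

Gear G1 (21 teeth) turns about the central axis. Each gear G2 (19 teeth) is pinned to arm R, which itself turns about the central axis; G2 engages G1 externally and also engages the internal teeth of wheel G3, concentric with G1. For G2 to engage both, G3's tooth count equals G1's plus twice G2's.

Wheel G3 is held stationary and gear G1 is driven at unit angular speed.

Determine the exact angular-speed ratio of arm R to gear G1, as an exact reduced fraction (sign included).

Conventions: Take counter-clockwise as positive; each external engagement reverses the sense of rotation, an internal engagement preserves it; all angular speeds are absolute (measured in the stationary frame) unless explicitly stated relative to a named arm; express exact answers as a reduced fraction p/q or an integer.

recognized (axles ride arm R): planetary set, 21/19/59 teeth
ring teeth: 21 + 2·19 = 59
21(ω_sun−ω_arm) = −59(ω_ring−ω_arm),  ω_ring = 0, ω_sun = 1
21(1−ω_arm) = −59(0−ω_arm)  ⇒  80·ω_arm = 21  ⇒  ω_arm = 21/80
ω_out/ω_in = 21/80

21/80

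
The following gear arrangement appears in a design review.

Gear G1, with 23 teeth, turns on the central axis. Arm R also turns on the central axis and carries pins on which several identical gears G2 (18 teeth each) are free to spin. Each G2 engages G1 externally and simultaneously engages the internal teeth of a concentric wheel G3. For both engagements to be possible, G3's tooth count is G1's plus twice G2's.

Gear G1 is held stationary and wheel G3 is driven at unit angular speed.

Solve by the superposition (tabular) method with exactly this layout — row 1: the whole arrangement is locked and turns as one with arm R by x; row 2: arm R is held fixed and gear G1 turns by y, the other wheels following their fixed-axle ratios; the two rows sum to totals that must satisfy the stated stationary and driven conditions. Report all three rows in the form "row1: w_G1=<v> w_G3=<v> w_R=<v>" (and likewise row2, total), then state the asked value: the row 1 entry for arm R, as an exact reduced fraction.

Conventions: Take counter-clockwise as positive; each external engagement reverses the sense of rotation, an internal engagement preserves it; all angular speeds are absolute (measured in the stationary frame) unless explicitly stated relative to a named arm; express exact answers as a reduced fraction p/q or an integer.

row1: w_G1=59/82 w_G3=59/82 w_R=59/82
row2: w_G1=-59/82 w_G3=23/82 w_R=0
total: w_G1=0 w_G3=1 w_R=59/82
asked value: 59/82

planetary set (23T centre, 18T on arm, 59T internal) — Willis relation
row 1 — lock + rotate with arm: ω_sun = ω_ring = ω_arm = x
row 2: sun turns y, ring = −(23/59)·y, arm 0
boundary: total ω_sun = x + y = 0 and total ω_ring = x − (23/59)·y = 1  ⇒  y = -59/82, x = 59/82
row 2 ring = −(23/59)·(-59/82) = 23/82
totals (row 1 + row 2): sun 59/82 + (-59/82) = 0, ring 59/82 + 23/82 = 1, arm 59/82 + 0 = 59/82
asked cell (row1, arm) = 59/82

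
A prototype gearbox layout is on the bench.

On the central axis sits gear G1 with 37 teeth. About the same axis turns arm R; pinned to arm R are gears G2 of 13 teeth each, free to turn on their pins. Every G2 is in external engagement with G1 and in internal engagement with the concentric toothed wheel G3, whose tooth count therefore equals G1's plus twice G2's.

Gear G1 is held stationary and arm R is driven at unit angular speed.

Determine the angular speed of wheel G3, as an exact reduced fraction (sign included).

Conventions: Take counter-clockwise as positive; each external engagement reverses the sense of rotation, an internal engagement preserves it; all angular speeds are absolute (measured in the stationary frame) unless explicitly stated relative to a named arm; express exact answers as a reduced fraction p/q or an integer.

recognized (axles ride arm R): planetary set, 37/13/63 teeth
ring teeth: 37 + 2·13 = 63
37(ω_sun−ω_arm) = −63(ω_ring−ω_arm),  ω_sun = 0, ω_arm = 1
ω_ring = 1 − (37/63)(0−1) = 100/63
exact speed ratio = 100/63

100/63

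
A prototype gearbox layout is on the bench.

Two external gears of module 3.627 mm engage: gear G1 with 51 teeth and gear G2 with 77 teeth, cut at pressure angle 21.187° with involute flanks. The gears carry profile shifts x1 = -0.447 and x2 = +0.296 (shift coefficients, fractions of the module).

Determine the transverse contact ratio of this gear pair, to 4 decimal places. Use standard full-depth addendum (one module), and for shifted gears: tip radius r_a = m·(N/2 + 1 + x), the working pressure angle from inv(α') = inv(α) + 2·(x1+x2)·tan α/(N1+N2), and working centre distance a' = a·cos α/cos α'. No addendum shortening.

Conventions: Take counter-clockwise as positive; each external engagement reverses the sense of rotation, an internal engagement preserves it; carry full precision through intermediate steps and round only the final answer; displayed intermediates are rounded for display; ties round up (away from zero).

single-mesh involute tooth geometry (51T engaging 77T at module 3.627)
base radii: r_b1 = 86.236816, r_b2 = 130.200684
tip radii: r_a1 = 94.494231, r_a2 = 144.340092
inv(α') = inv(21.187°) + 2·(-0.447+0.296)·tan α/(51+77) = 0.01691600  ⇒  α' = 20.83176°
a' = a·cos α / cos α' = 232.1280·cos 21.187°/cos 20.83176° = 231.575919
action lengths: √(r_a1²−r_b1²) = 38.631221, √(r_a2²−r_b2²) = 62.304447
base pitch p_b = π·m·cos α = 10.624351
CR = (38.631221 + 62.304447 − 231.575919·sin 20.83176°)/10.624351 = 1.748950
contact ratio ≈ 1.7490

1.7490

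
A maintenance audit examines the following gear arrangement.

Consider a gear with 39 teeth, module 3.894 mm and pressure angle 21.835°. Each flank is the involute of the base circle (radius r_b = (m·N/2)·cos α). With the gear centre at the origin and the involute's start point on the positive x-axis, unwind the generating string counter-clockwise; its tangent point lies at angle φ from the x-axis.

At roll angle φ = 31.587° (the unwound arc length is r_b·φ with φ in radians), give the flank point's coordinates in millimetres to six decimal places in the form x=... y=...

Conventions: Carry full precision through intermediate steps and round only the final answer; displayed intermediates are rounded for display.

x=80.396522 y=3.818373

recognized (one wheel, involute flank): single-mesh tooth geometry, m = 3.894, N = 39
pitch radius r_p = m·N/2 = 3.894·39/2 = 75.933000
base radius r_b = r_p·cos α = 75.933000·cos 21.835° = 70.485475
roll angle φ = 31.587° = 0.55129715 rad
x = r_b·(cos φ + φ·sin φ) = 80.396522
y = r_b·(sin φ − φ·cos φ) = 3.818373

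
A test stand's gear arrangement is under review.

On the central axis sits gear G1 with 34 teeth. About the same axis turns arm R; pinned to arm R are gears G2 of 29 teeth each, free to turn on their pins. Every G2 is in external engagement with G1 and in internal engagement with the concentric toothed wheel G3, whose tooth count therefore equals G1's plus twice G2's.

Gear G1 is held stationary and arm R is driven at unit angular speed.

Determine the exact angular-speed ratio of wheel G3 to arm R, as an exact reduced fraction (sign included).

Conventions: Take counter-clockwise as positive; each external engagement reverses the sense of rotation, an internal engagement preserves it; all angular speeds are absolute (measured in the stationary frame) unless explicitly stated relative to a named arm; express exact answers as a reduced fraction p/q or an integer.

planetary set (34T centre, 29T on arm, 92T internal) — Willis relation
ring teeth: 34 + 2·29 = 92
34(ω_sun−ω_arm) = −92(ω_ring−ω_arm),  ω_sun = 0, ω_arm = 1
ω_ring = 1 − (34/92)(0−1) = 63/46
ω_out/ω_in = 63/46

63/46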